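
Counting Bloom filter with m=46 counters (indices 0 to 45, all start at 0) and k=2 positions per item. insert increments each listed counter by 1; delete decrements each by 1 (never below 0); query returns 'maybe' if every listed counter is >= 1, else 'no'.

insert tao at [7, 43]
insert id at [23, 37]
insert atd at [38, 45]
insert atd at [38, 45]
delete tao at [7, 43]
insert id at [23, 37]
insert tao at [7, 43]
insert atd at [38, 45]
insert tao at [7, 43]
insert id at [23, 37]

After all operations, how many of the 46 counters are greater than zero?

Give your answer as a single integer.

Answer: 6

Derivation:
Step 1: insert tao at [7, 43] -> counters=[0,0,0,0,0,0,0,1,0,0,0,0,0,0,0,0,0,0,0,0,0,0,0,0,0,0,0,0,0,0,0,0,0,0,0,0,0,0,0,0,0,0,0,1,0,0]
Step 2: insert id at [23, 37] -> counters=[0,0,0,0,0,0,0,1,0,0,0,0,0,0,0,0,0,0,0,0,0,0,0,1,0,0,0,0,0,0,0,0,0,0,0,0,0,1,0,0,0,0,0,1,0,0]
Step 3: insert atd at [38, 45] -> counters=[0,0,0,0,0,0,0,1,0,0,0,0,0,0,0,0,0,0,0,0,0,0,0,1,0,0,0,0,0,0,0,0,0,0,0,0,0,1,1,0,0,0,0,1,0,1]
Step 4: insert atd at [38, 45] -> counters=[0,0,0,0,0,0,0,1,0,0,0,0,0,0,0,0,0,0,0,0,0,0,0,1,0,0,0,0,0,0,0,0,0,0,0,0,0,1,2,0,0,0,0,1,0,2]
Step 5: delete tao at [7, 43] -> counters=[0,0,0,0,0,0,0,0,0,0,0,0,0,0,0,0,0,0,0,0,0,0,0,1,0,0,0,0,0,0,0,0,0,0,0,0,0,1,2,0,0,0,0,0,0,2]
Step 6: insert id at [23, 37] -> counters=[0,0,0,0,0,0,0,0,0,0,0,0,0,0,0,0,0,0,0,0,0,0,0,2,0,0,0,0,0,0,0,0,0,0,0,0,0,2,2,0,0,0,0,0,0,2]
Step 7: insert tao at [7, 43] -> counters=[0,0,0,0,0,0,0,1,0,0,0,0,0,0,0,0,0,0,0,0,0,0,0,2,0,0,0,0,0,0,0,0,0,0,0,0,0,2,2,0,0,0,0,1,0,2]
Step 8: insert atd at [38, 45] -> counters=[0,0,0,0,0,0,0,1,0,0,0,0,0,0,0,0,0,0,0,0,0,0,0,2,0,0,0,0,0,0,0,0,0,0,0,0,0,2,3,0,0,0,0,1,0,3]
Step 9: insert tao at [7, 43] -> counters=[0,0,0,0,0,0,0,2,0,0,0,0,0,0,0,0,0,0,0,0,0,0,0,2,0,0,0,0,0,0,0,0,0,0,0,0,0,2,3,0,0,0,0,2,0,3]
Step 10: insert id at [23, 37] -> counters=[0,0,0,0,0,0,0,2,0,0,0,0,0,0,0,0,0,0,0,0,0,0,0,3,0,0,0,0,0,0,0,0,0,0,0,0,0,3,3,0,0,0,0,2,0,3]
Final counters=[0,0,0,0,0,0,0,2,0,0,0,0,0,0,0,0,0,0,0,0,0,0,0,3,0,0,0,0,0,0,0,0,0,0,0,0,0,3,3,0,0,0,0,2,0,3] -> 6 nonzero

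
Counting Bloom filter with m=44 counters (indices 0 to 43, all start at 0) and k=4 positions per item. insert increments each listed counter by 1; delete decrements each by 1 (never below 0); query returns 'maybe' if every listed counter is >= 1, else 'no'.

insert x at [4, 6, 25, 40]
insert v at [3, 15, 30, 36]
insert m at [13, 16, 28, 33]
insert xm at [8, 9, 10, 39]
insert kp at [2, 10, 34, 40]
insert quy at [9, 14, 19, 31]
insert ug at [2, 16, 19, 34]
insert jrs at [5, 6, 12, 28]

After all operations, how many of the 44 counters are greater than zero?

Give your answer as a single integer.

Answer: 23

Derivation:
Step 1: insert x at [4, 6, 25, 40] -> counters=[0,0,0,0,1,0,1,0,0,0,0,0,0,0,0,0,0,0,0,0,0,0,0,0,0,1,0,0,0,0,0,0,0,0,0,0,0,0,0,0,1,0,0,0]
Step 2: insert v at [3, 15, 30, 36] -> counters=[0,0,0,1,1,0,1,0,0,0,0,0,0,0,0,1,0,0,0,0,0,0,0,0,0,1,0,0,0,0,1,0,0,0,0,0,1,0,0,0,1,0,0,0]
Step 3: insert m at [13, 16, 28, 33] -> counters=[0,0,0,1,1,0,1,0,0,0,0,0,0,1,0,1,1,0,0,0,0,0,0,0,0,1,0,0,1,0,1,0,0,1,0,0,1,0,0,0,1,0,0,0]
Step 4: insert xm at [8, 9, 10, 39] -> counters=[0,0,0,1,1,0,1,0,1,1,1,0,0,1,0,1,1,0,0,0,0,0,0,0,0,1,0,0,1,0,1,0,0,1,0,0,1,0,0,1,1,0,0,0]
Step 5: insert kp at [2, 10, 34, 40] -> counters=[0,0,1,1,1,0,1,0,1,1,2,0,0,1,0,1,1,0,0,0,0,0,0,0,0,1,0,0,1,0,1,0,0,1,1,0,1,0,0,1,2,0,0,0]
Step 6: insert quy at [9, 14, 19, 31] -> counters=[0,0,1,1,1,0,1,0,1,2,2,0,0,1,1,1,1,0,0,1,0,0,0,0,0,1,0,0,1,0,1,1,0,1,1,0,1,0,0,1,2,0,0,0]
Step 7: insert ug at [2, 16, 19, 34] -> counters=[0,0,2,1,1,0,1,0,1,2,2,0,0,1,1,1,2,0,0,2,0,0,0,0,0,1,0,0,1,0,1,1,0,1,2,0,1,0,0,1,2,0,0,0]
Step 8: insert jrs at [5, 6, 12, 28] -> counters=[0,0,2,1,1,1,2,0,1,2,2,0,1,1,1,1,2,0,0,2,0,0,0,0,0,1,0,0,2,0,1,1,0,1,2,0,1,0,0,1,2,0,0,0]
Final counters=[0,0,2,1,1,1,2,0,1,2,2,0,1,1,1,1,2,0,0,2,0,0,0,0,0,1,0,0,2,0,1,1,0,1,2,0,1,0,0,1,2,0,0,0] -> 23 nonzero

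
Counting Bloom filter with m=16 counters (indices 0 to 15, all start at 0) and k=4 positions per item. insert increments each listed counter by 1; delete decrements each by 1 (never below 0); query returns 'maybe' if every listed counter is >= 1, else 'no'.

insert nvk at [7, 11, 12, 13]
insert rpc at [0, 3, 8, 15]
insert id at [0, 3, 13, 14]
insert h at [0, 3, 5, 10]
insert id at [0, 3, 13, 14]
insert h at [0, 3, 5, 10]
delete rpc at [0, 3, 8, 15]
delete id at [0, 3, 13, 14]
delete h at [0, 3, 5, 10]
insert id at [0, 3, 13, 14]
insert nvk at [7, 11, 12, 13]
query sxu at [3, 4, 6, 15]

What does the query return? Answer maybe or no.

Answer: no

Derivation:
Step 1: insert nvk at [7, 11, 12, 13] -> counters=[0,0,0,0,0,0,0,1,0,0,0,1,1,1,0,0]
Step 2: insert rpc at [0, 3, 8, 15] -> counters=[1,0,0,1,0,0,0,1,1,0,0,1,1,1,0,1]
Step 3: insert id at [0, 3, 13, 14] -> counters=[2,0,0,2,0,0,0,1,1,0,0,1,1,2,1,1]
Step 4: insert h at [0, 3, 5, 10] -> counters=[3,0,0,3,0,1,0,1,1,0,1,1,1,2,1,1]
Step 5: insert id at [0, 3, 13, 14] -> counters=[4,0,0,4,0,1,0,1,1,0,1,1,1,3,2,1]
Step 6: insert h at [0, 3, 5, 10] -> counters=[5,0,0,5,0,2,0,1,1,0,2,1,1,3,2,1]
Step 7: delete rpc at [0, 3, 8, 15] -> counters=[4,0,0,4,0,2,0,1,0,0,2,1,1,3,2,0]
Step 8: delete id at [0, 3, 13, 14] -> counters=[3,0,0,3,0,2,0,1,0,0,2,1,1,2,1,0]
Step 9: delete h at [0, 3, 5, 10] -> counters=[2,0,0,2,0,1,0,1,0,0,1,1,1,2,1,0]
Step 10: insert id at [0, 3, 13, 14] -> counters=[3,0,0,3,0,1,0,1,0,0,1,1,1,3,2,0]
Step 11: insert nvk at [7, 11, 12, 13] -> counters=[3,0,0,3,0,1,0,2,0,0,1,2,2,4,2,0]
Query sxu: check counters[3]=3 counters[4]=0 counters[6]=0 counters[15]=0 -> no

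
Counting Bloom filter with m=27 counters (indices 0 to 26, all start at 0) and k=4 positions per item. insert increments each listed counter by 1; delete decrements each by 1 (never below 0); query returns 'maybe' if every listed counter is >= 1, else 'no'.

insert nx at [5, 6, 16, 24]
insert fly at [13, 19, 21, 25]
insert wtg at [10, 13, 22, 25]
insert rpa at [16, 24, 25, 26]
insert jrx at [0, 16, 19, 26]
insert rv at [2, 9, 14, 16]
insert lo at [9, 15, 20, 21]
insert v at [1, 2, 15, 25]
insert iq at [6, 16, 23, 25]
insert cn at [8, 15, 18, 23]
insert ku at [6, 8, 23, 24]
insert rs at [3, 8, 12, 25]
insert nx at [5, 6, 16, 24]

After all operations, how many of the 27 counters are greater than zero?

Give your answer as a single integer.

Answer: 23

Derivation:
Step 1: insert nx at [5, 6, 16, 24] -> counters=[0,0,0,0,0,1,1,0,0,0,0,0,0,0,0,0,1,0,0,0,0,0,0,0,1,0,0]
Step 2: insert fly at [13, 19, 21, 25] -> counters=[0,0,0,0,0,1,1,0,0,0,0,0,0,1,0,0,1,0,0,1,0,1,0,0,1,1,0]
Step 3: insert wtg at [10, 13, 22, 25] -> counters=[0,0,0,0,0,1,1,0,0,0,1,0,0,2,0,0,1,0,0,1,0,1,1,0,1,2,0]
Step 4: insert rpa at [16, 24, 25, 26] -> counters=[0,0,0,0,0,1,1,0,0,0,1,0,0,2,0,0,2,0,0,1,0,1,1,0,2,3,1]
Step 5: insert jrx at [0, 16, 19, 26] -> counters=[1,0,0,0,0,1,1,0,0,0,1,0,0,2,0,0,3,0,0,2,0,1,1,0,2,3,2]
Step 6: insert rv at [2, 9, 14, 16] -> counters=[1,0,1,0,0,1,1,0,0,1,1,0,0,2,1,0,4,0,0,2,0,1,1,0,2,3,2]
Step 7: insert lo at [9, 15, 20, 21] -> counters=[1,0,1,0,0,1,1,0,0,2,1,0,0,2,1,1,4,0,0,2,1,2,1,0,2,3,2]
Step 8: insert v at [1, 2, 15, 25] -> counters=[1,1,2,0,0,1,1,0,0,2,1,0,0,2,1,2,4,0,0,2,1,2,1,0,2,4,2]
Step 9: insert iq at [6, 16, 23, 25] -> counters=[1,1,2,0,0,1,2,0,0,2,1,0,0,2,1,2,5,0,0,2,1,2,1,1,2,5,2]
Step 10: insert cn at [8, 15, 18, 23] -> counters=[1,1,2,0,0,1,2,0,1,2,1,0,0,2,1,3,5,0,1,2,1,2,1,2,2,5,2]
Step 11: insert ku at [6, 8, 23, 24] -> counters=[1,1,2,0,0,1,3,0,2,2,1,0,0,2,1,3,5,0,1,2,1,2,1,3,3,5,2]
Step 12: insert rs at [3, 8, 12, 25] -> counters=[1,1,2,1,0,1,3,0,3,2,1,0,1,2,1,3,5,0,1,2,1,2,1,3,3,6,2]
Step 13: insert nx at [5, 6, 16, 24] -> counters=[1,1,2,1,0,2,4,0,3,2,1,0,1,2,1,3,6,0,1,2,1,2,1,3,4,6,2]
Final counters=[1,1,2,1,0,2,4,0,3,2,1,0,1,2,1,3,6,0,1,2,1,2,1,3,4,6,2] -> 23 nonzero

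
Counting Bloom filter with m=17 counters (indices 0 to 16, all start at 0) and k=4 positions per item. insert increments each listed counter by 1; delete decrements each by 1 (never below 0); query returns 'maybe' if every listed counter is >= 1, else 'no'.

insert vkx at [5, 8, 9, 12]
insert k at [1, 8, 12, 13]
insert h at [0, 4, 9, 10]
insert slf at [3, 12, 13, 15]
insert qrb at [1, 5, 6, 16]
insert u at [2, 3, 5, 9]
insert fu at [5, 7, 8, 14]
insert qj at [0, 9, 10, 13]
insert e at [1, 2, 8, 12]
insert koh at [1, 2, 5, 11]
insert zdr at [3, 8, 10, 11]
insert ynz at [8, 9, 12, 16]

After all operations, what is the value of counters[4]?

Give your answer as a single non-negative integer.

Step 1: insert vkx at [5, 8, 9, 12] -> counters=[0,0,0,0,0,1,0,0,1,1,0,0,1,0,0,0,0]
Step 2: insert k at [1, 8, 12, 13] -> counters=[0,1,0,0,0,1,0,0,2,1,0,0,2,1,0,0,0]
Step 3: insert h at [0, 4, 9, 10] -> counters=[1,1,0,0,1,1,0,0,2,2,1,0,2,1,0,0,0]
Step 4: insert slf at [3, 12, 13, 15] -> counters=[1,1,0,1,1,1,0,0,2,2,1,0,3,2,0,1,0]
Step 5: insert qrb at [1, 5, 6, 16] -> counters=[1,2,0,1,1,2,1,0,2,2,1,0,3,2,0,1,1]
Step 6: insert u at [2, 3, 5, 9] -> counters=[1,2,1,2,1,3,1,0,2,3,1,0,3,2,0,1,1]
Step 7: insert fu at [5, 7, 8, 14] -> counters=[1,2,1,2,1,4,1,1,3,3,1,0,3,2,1,1,1]
Step 8: insert qj at [0, 9, 10, 13] -> counters=[2,2,1,2,1,4,1,1,3,4,2,0,3,3,1,1,1]
Step 9: insert e at [1, 2, 8, 12] -> counters=[2,3,2,2,1,4,1,1,4,4,2,0,4,3,1,1,1]
Step 10: insert koh at [1, 2, 5, 11] -> counters=[2,4,3,2,1,5,1,1,4,4,2,1,4,3,1,1,1]
Step 11: insert zdr at [3, 8, 10, 11] -> counters=[2,4,3,3,1,5,1,1,5,4,3,2,4,3,1,1,1]
Step 12: insert ynz at [8, 9, 12, 16] -> counters=[2,4,3,3,1,5,1,1,6,5,3,2,5,3,1,1,2]
Final counters=[2,4,3,3,1,5,1,1,6,5,3,2,5,3,1,1,2] -> counters[4]=1

Answer: 1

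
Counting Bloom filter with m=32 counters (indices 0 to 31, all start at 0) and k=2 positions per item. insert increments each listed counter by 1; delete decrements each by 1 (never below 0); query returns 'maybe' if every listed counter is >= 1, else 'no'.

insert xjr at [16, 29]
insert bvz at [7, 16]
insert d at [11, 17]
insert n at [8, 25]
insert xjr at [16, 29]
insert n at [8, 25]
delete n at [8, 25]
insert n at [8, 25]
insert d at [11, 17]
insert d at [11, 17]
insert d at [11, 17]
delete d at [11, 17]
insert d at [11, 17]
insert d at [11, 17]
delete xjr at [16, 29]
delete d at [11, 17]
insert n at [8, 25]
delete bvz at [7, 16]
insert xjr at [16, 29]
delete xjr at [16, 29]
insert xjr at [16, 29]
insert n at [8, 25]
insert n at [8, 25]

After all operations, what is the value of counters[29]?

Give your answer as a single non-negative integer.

Step 1: insert xjr at [16, 29] -> counters=[0,0,0,0,0,0,0,0,0,0,0,0,0,0,0,0,1,0,0,0,0,0,0,0,0,0,0,0,0,1,0,0]
Step 2: insert bvz at [7, 16] -> counters=[0,0,0,0,0,0,0,1,0,0,0,0,0,0,0,0,2,0,0,0,0,0,0,0,0,0,0,0,0,1,0,0]
Step 3: insert d at [11, 17] -> counters=[0,0,0,0,0,0,0,1,0,0,0,1,0,0,0,0,2,1,0,0,0,0,0,0,0,0,0,0,0,1,0,0]
Step 4: insert n at [8, 25] -> counters=[0,0,0,0,0,0,0,1,1,0,0,1,0,0,0,0,2,1,0,0,0,0,0,0,0,1,0,0,0,1,0,0]
Step 5: insert xjr at [16, 29] -> counters=[0,0,0,0,0,0,0,1,1,0,0,1,0,0,0,0,3,1,0,0,0,0,0,0,0,1,0,0,0,2,0,0]
Step 6: insert n at [8, 25] -> counters=[0,0,0,0,0,0,0,1,2,0,0,1,0,0,0,0,3,1,0,0,0,0,0,0,0,2,0,0,0,2,0,0]
Step 7: delete n at [8, 25] -> counters=[0,0,0,0,0,0,0,1,1,0,0,1,0,0,0,0,3,1,0,0,0,0,0,0,0,1,0,0,0,2,0,0]
Step 8: insert n at [8, 25] -> counters=[0,0,0,0,0,0,0,1,2,0,0,1,0,0,0,0,3,1,0,0,0,0,0,0,0,2,0,0,0,2,0,0]
Step 9: insert d at [11, 17] -> counters=[0,0,0,0,0,0,0,1,2,0,0,2,0,0,0,0,3,2,0,0,0,0,0,0,0,2,0,0,0,2,0,0]
Step 10: insert d at [11, 17] -> counters=[0,0,0,0,0,0,0,1,2,0,0,3,0,0,0,0,3,3,0,0,0,0,0,0,0,2,0,0,0,2,0,0]
Step 11: insert d at [11, 17] -> counters=[0,0,0,0,0,0,0,1,2,0,0,4,0,0,0,0,3,4,0,0,0,0,0,0,0,2,0,0,0,2,0,0]
Step 12: delete d at [11, 17] -> counters=[0,0,0,0,0,0,0,1,2,0,0,3,0,0,0,0,3,3,0,0,0,0,0,0,0,2,0,0,0,2,0,0]
Step 13: insert d at [11, 17] -> counters=[0,0,0,0,0,0,0,1,2,0,0,4,0,0,0,0,3,4,0,0,0,0,0,0,0,2,0,0,0,2,0,0]
Step 14: insert d at [11, 17] -> counters=[0,0,0,0,0,0,0,1,2,0,0,5,0,0,0,0,3,5,0,0,0,0,0,0,0,2,0,0,0,2,0,0]
Step 15: delete xjr at [16, 29] -> counters=[0,0,0,0,0,0,0,1,2,0,0,5,0,0,0,0,2,5,0,0,0,0,0,0,0,2,0,0,0,1,0,0]
Step 16: delete d at [11, 17] -> counters=[0,0,0,0,0,0,0,1,2,0,0,4,0,0,0,0,2,4,0,0,0,0,0,0,0,2,0,0,0,1,0,0]
Step 17: insert n at [8, 25] -> counters=[0,0,0,0,0,0,0,1,3,0,0,4,0,0,0,0,2,4,0,0,0,0,0,0,0,3,0,0,0,1,0,0]
Step 18: delete bvz at [7, 16] -> counters=[0,0,0,0,0,0,0,0,3,0,0,4,0,0,0,0,1,4,0,0,0,0,0,0,0,3,0,0,0,1,0,0]
Step 19: insert xjr at [16, 29] -> counters=[0,0,0,0,0,0,0,0,3,0,0,4,0,0,0,0,2,4,0,0,0,0,0,0,0,3,0,0,0,2,0,0]
Step 20: delete xjr at [16, 29] -> counters=[0,0,0,0,0,0,0,0,3,0,0,4,0,0,0,0,1,4,0,0,0,0,0,0,0,3,0,0,0,1,0,0]
Step 21: insert xjr at [16, 29] -> counters=[0,0,0,0,0,0,0,0,3,0,0,4,0,0,0,0,2,4,0,0,0,0,0,0,0,3,0,0,0,2,0,0]
Step 22: insert n at [8, 25] -> counters=[0,0,0,0,0,0,0,0,4,0,0,4,0,0,0,0,2,4,0,0,0,0,0,0,0,4,0,0,0,2,0,0]
Step 23: insert n at [8, 25] -> counters=[0,0,0,0,0,0,0,0,5,0,0,4,0,0,0,0,2,4,0,0,0,0,0,0,0,5,0,0,0,2,0,0]
Final counters=[0,0,0,0,0,0,0,0,5,0,0,4,0,0,0,0,2,4,0,0,0,0,0,0,0,5,0,0,0,2,0,0] -> counters[29]=2

Answer: 2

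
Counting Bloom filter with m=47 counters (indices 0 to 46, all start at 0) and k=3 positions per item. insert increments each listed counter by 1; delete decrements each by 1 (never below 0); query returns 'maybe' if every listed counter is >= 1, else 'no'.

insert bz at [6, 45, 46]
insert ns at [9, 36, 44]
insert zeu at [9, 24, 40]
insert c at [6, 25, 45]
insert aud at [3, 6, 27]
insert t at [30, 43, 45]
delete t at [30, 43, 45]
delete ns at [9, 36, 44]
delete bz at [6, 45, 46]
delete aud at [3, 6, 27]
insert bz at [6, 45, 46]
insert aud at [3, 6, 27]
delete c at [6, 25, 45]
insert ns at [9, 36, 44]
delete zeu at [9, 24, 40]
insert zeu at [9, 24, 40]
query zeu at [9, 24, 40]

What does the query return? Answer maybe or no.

Answer: maybe

Derivation:
Step 1: insert bz at [6, 45, 46] -> counters=[0,0,0,0,0,0,1,0,0,0,0,0,0,0,0,0,0,0,0,0,0,0,0,0,0,0,0,0,0,0,0,0,0,0,0,0,0,0,0,0,0,0,0,0,0,1,1]
Step 2: insert ns at [9, 36, 44] -> counters=[0,0,0,0,0,0,1,0,0,1,0,0,0,0,0,0,0,0,0,0,0,0,0,0,0,0,0,0,0,0,0,0,0,0,0,0,1,0,0,0,0,0,0,0,1,1,1]
Step 3: insert zeu at [9, 24, 40] -> counters=[0,0,0,0,0,0,1,0,0,2,0,0,0,0,0,0,0,0,0,0,0,0,0,0,1,0,0,0,0,0,0,0,0,0,0,0,1,0,0,0,1,0,0,0,1,1,1]
Step 4: insert c at [6, 25, 45] -> counters=[0,0,0,0,0,0,2,0,0,2,0,0,0,0,0,0,0,0,0,0,0,0,0,0,1,1,0,0,0,0,0,0,0,0,0,0,1,0,0,0,1,0,0,0,1,2,1]
Step 5: insert aud at [3, 6, 27] -> counters=[0,0,0,1,0,0,3,0,0,2,0,0,0,0,0,0,0,0,0,0,0,0,0,0,1,1,0,1,0,0,0,0,0,0,0,0,1,0,0,0,1,0,0,0,1,2,1]
Step 6: insert t at [30, 43, 45] -> counters=[0,0,0,1,0,0,3,0,0,2,0,0,0,0,0,0,0,0,0,0,0,0,0,0,1,1,0,1,0,0,1,0,0,0,0,0,1,0,0,0,1,0,0,1,1,3,1]
Step 7: delete t at [30, 43, 45] -> counters=[0,0,0,1,0,0,3,0,0,2,0,0,0,0,0,0,0,0,0,0,0,0,0,0,1,1,0,1,0,0,0,0,0,0,0,0,1,0,0,0,1,0,0,0,1,2,1]
Step 8: delete ns at [9, 36, 44] -> counters=[0,0,0,1,0,0,3,0,0,1,0,0,0,0,0,0,0,0,0,0,0,0,0,0,1,1,0,1,0,0,0,0,0,0,0,0,0,0,0,0,1,0,0,0,0,2,1]
Step 9: delete bz at [6, 45, 46] -> counters=[0,0,0,1,0,0,2,0,0,1,0,0,0,0,0,0,0,0,0,0,0,0,0,0,1,1,0,1,0,0,0,0,0,0,0,0,0,0,0,0,1,0,0,0,0,1,0]
Step 10: delete aud at [3, 6, 27] -> counters=[0,0,0,0,0,0,1,0,0,1,0,0,0,0,0,0,0,0,0,0,0,0,0,0,1,1,0,0,0,0,0,0,0,0,0,0,0,0,0,0,1,0,0,0,0,1,0]
Step 11: insert bz at [6, 45, 46] -> counters=[0,0,0,0,0,0,2,0,0,1,0,0,0,0,0,0,0,0,0,0,0,0,0,0,1,1,0,0,0,0,0,0,0,0,0,0,0,0,0,0,1,0,0,0,0,2,1]
Step 12: insert aud at [3, 6, 27] -> counters=[0,0,0,1,0,0,3,0,0,1,0,0,0,0,0,0,0,0,0,0,0,0,0,0,1,1,0,1,0,0,0,0,0,0,0,0,0,0,0,0,1,0,0,0,0,2,1]
Step 13: delete c at [6, 25, 45] -> counters=[0,0,0,1,0,0,2,0,0,1,0,0,0,0,0,0,0,0,0,0,0,0,0,0,1,0,0,1,0,0,0,0,0,0,0,0,0,0,0,0,1,0,0,0,0,1,1]
Step 14: insert ns at [9, 36, 44] -> counters=[0,0,0,1,0,0,2,0,0,2,0,0,0,0,0,0,0,0,0,0,0,0,0,0,1,0,0,1,0,0,0,0,0,0,0,0,1,0,0,0,1,0,0,0,1,1,1]
Step 15: delete zeu at [9, 24, 40] -> counters=[0,0,0,1,0,0,2,0,0,1,0,0,0,0,0,0,0,0,0,0,0,0,0,0,0,0,0,1,0,0,0,0,0,0,0,0,1,0,0,0,0,0,0,0,1,1,1]
Step 16: insert zeu at [9, 24, 40] -> counters=[0,0,0,1,0,0,2,0,0,2,0,0,0,0,0,0,0,0,0,0,0,0,0,0,1,0,0,1,0,0,0,0,0,0,0,0,1,0,0,0,1,0,0,0,1,1,1]
Query zeu: check counters[9]=2 counters[24]=1 counters[40]=1 -> maybe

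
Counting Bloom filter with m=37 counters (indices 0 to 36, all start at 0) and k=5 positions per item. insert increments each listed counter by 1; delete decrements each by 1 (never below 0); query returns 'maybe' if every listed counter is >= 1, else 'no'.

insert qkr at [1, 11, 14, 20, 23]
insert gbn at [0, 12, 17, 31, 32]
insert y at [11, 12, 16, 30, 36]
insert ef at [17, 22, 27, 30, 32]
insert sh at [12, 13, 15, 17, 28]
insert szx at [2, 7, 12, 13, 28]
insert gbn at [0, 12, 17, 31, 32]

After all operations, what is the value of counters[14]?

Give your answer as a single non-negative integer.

Step 1: insert qkr at [1, 11, 14, 20, 23] -> counters=[0,1,0,0,0,0,0,0,0,0,0,1,0,0,1,0,0,0,0,0,1,0,0,1,0,0,0,0,0,0,0,0,0,0,0,0,0]
Step 2: insert gbn at [0, 12, 17, 31, 32] -> counters=[1,1,0,0,0,0,0,0,0,0,0,1,1,0,1,0,0,1,0,0,1,0,0,1,0,0,0,0,0,0,0,1,1,0,0,0,0]
Step 3: insert y at [11, 12, 16, 30, 36] -> counters=[1,1,0,0,0,0,0,0,0,0,0,2,2,0,1,0,1,1,0,0,1,0,0,1,0,0,0,0,0,0,1,1,1,0,0,0,1]
Step 4: insert ef at [17, 22, 27, 30, 32] -> counters=[1,1,0,0,0,0,0,0,0,0,0,2,2,0,1,0,1,2,0,0,1,0,1,1,0,0,0,1,0,0,2,1,2,0,0,0,1]
Step 5: insert sh at [12, 13, 15, 17, 28] -> counters=[1,1,0,0,0,0,0,0,0,0,0,2,3,1,1,1,1,3,0,0,1,0,1,1,0,0,0,1,1,0,2,1,2,0,0,0,1]
Step 6: insert szx at [2, 7, 12, 13, 28] -> counters=[1,1,1,0,0,0,0,1,0,0,0,2,4,2,1,1,1,3,0,0,1,0,1,1,0,0,0,1,2,0,2,1,2,0,0,0,1]
Step 7: insert gbn at [0, 12, 17, 31, 32] -> counters=[2,1,1,0,0,0,0,1,0,0,0,2,5,2,1,1,1,4,0,0,1,0,1,1,0,0,0,1,2,0,2,2,3,0,0,0,1]
Final counters=[2,1,1,0,0,0,0,1,0,0,0,2,5,2,1,1,1,4,0,0,1,0,1,1,0,0,0,1,2,0,2,2,3,0,0,0,1] -> counters[14]=1

Answer: 1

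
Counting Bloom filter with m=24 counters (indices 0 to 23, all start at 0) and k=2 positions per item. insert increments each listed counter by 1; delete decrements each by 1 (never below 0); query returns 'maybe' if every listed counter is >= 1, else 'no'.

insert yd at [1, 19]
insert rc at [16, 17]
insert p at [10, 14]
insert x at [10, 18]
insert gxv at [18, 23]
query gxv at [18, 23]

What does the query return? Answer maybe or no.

Answer: maybe

Derivation:
Step 1: insert yd at [1, 19] -> counters=[0,1,0,0,0,0,0,0,0,0,0,0,0,0,0,0,0,0,0,1,0,0,0,0]
Step 2: insert rc at [16, 17] -> counters=[0,1,0,0,0,0,0,0,0,0,0,0,0,0,0,0,1,1,0,1,0,0,0,0]
Step 3: insert p at [10, 14] -> counters=[0,1,0,0,0,0,0,0,0,0,1,0,0,0,1,0,1,1,0,1,0,0,0,0]
Step 4: insert x at [10, 18] -> counters=[0,1,0,0,0,0,0,0,0,0,2,0,0,0,1,0,1,1,1,1,0,0,0,0]
Step 5: insert gxv at [18, 23] -> counters=[0,1,0,0,0,0,0,0,0,0,2,0,0,0,1,0,1,1,2,1,0,0,0,1]
Query gxv: check counters[18]=2 counters[23]=1 -> maybe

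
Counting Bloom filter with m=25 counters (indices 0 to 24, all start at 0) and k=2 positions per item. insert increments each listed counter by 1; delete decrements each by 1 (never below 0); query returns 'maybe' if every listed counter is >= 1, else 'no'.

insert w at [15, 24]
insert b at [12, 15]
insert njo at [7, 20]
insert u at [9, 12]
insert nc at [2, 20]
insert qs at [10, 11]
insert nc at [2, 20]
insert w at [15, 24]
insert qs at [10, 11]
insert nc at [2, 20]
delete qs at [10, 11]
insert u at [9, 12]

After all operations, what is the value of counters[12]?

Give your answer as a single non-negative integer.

Step 1: insert w at [15, 24] -> counters=[0,0,0,0,0,0,0,0,0,0,0,0,0,0,0,1,0,0,0,0,0,0,0,0,1]
Step 2: insert b at [12, 15] -> counters=[0,0,0,0,0,0,0,0,0,0,0,0,1,0,0,2,0,0,0,0,0,0,0,0,1]
Step 3: insert njo at [7, 20] -> counters=[0,0,0,0,0,0,0,1,0,0,0,0,1,0,0,2,0,0,0,0,1,0,0,0,1]
Step 4: insert u at [9, 12] -> counters=[0,0,0,0,0,0,0,1,0,1,0,0,2,0,0,2,0,0,0,0,1,0,0,0,1]
Step 5: insert nc at [2, 20] -> counters=[0,0,1,0,0,0,0,1,0,1,0,0,2,0,0,2,0,0,0,0,2,0,0,0,1]
Step 6: insert qs at [10, 11] -> counters=[0,0,1,0,0,0,0,1,0,1,1,1,2,0,0,2,0,0,0,0,2,0,0,0,1]
Step 7: insert nc at [2, 20] -> counters=[0,0,2,0,0,0,0,1,0,1,1,1,2,0,0,2,0,0,0,0,3,0,0,0,1]
Step 8: insert w at [15, 24] -> counters=[0,0,2,0,0,0,0,1,0,1,1,1,2,0,0,3,0,0,0,0,3,0,0,0,2]
Step 9: insert qs at [10, 11] -> counters=[0,0,2,0,0,0,0,1,0,1,2,2,2,0,0,3,0,0,0,0,3,0,0,0,2]
Step 10: insert nc at [2, 20] -> counters=[0,0,3,0,0,0,0,1,0,1,2,2,2,0,0,3,0,0,0,0,4,0,0,0,2]
Step 11: delete qs at [10, 11] -> counters=[0,0,3,0,0,0,0,1,0,1,1,1,2,0,0,3,0,0,0,0,4,0,0,0,2]
Step 12: insert u at [9, 12] -> counters=[0,0,3,0,0,0,0,1,0,2,1,1,3,0,0,3,0,0,0,0,4,0,0,0,2]
Final counters=[0,0,3,0,0,0,0,1,0,2,1,1,3,0,0,3,0,0,0,0,4,0,0,0,2] -> counters[12]=3

Answer: 3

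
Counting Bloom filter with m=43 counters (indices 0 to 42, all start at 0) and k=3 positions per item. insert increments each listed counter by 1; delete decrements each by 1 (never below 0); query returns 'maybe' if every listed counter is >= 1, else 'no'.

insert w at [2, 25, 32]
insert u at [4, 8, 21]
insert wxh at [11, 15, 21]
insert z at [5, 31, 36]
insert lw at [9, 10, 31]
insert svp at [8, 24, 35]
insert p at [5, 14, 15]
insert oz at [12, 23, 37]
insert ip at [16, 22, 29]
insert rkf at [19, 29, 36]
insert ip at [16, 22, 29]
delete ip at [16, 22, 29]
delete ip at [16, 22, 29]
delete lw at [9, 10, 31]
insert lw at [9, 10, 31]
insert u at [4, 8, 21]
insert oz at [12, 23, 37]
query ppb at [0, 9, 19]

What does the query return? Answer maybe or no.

Answer: no

Derivation:
Step 1: insert w at [2, 25, 32] -> counters=[0,0,1,0,0,0,0,0,0,0,0,0,0,0,0,0,0,0,0,0,0,0,0,0,0,1,0,0,0,0,0,0,1,0,0,0,0,0,0,0,0,0,0]
Step 2: insert u at [4, 8, 21] -> counters=[0,0,1,0,1,0,0,0,1,0,0,0,0,0,0,0,0,0,0,0,0,1,0,0,0,1,0,0,0,0,0,0,1,0,0,0,0,0,0,0,0,0,0]
Step 3: insert wxh at [11, 15, 21] -> counters=[0,0,1,0,1,0,0,0,1,0,0,1,0,0,0,1,0,0,0,0,0,2,0,0,0,1,0,0,0,0,0,0,1,0,0,0,0,0,0,0,0,0,0]
Step 4: insert z at [5, 31, 36] -> counters=[0,0,1,0,1,1,0,0,1,0,0,1,0,0,0,1,0,0,0,0,0,2,0,0,0,1,0,0,0,0,0,1,1,0,0,0,1,0,0,0,0,0,0]
Step 5: insert lw at [9, 10, 31] -> counters=[0,0,1,0,1,1,0,0,1,1,1,1,0,0,0,1,0,0,0,0,0,2,0,0,0,1,0,0,0,0,0,2,1,0,0,0,1,0,0,0,0,0,0]
Step 6: insert svp at [8, 24, 35] -> counters=[0,0,1,0,1,1,0,0,2,1,1,1,0,0,0,1,0,0,0,0,0,2,0,0,1,1,0,0,0,0,0,2,1,0,0,1,1,0,0,0,0,0,0]
Step 7: insert p at [5, 14, 15] -> counters=[0,0,1,0,1,2,0,0,2,1,1,1,0,0,1,2,0,0,0,0,0,2,0,0,1,1,0,0,0,0,0,2,1,0,0,1,1,0,0,0,0,0,0]
Step 8: insert oz at [12, 23, 37] -> counters=[0,0,1,0,1,2,0,0,2,1,1,1,1,0,1,2,0,0,0,0,0,2,0,1,1,1,0,0,0,0,0,2,1,0,0,1,1,1,0,0,0,0,0]
Step 9: insert ip at [16, 22, 29] -> counters=[0,0,1,0,1,2,0,0,2,1,1,1,1,0,1,2,1,0,0,0,0,2,1,1,1,1,0,0,0,1,0,2,1,0,0,1,1,1,0,0,0,0,0]
Step 10: insert rkf at [19, 29, 36] -> counters=[0,0,1,0,1,2,0,0,2,1,1,1,1,0,1,2,1,0,0,1,0,2,1,1,1,1,0,0,0,2,0,2,1,0,0,1,2,1,0,0,0,0,0]
Step 11: insert ip at [16, 22, 29] -> counters=[0,0,1,0,1,2,0,0,2,1,1,1,1,0,1,2,2,0,0,1,0,2,2,1,1,1,0,0,0,3,0,2,1,0,0,1,2,1,0,0,0,0,0]
Step 12: delete ip at [16, 22, 29] -> counters=[0,0,1,0,1,2,0,0,2,1,1,1,1,0,1,2,1,0,0,1,0,2,1,1,1,1,0,0,0,2,0,2,1,0,0,1,2,1,0,0,0,0,0]
Step 13: delete ip at [16, 22, 29] -> counters=[0,0,1,0,1,2,0,0,2,1,1,1,1,0,1,2,0,0,0,1,0,2,0,1,1,1,0,0,0,1,0,2,1,0,0,1,2,1,0,0,0,0,0]
Step 14: delete lw at [9, 10, 31] -> counters=[0,0,1,0,1,2,0,0,2,0,0,1,1,0,1,2,0,0,0,1,0,2,0,1,1,1,0,0,0,1,0,1,1,0,0,1,2,1,0,0,0,0,0]
Step 15: insert lw at [9, 10, 31] -> counters=[0,0,1,0,1,2,0,0,2,1,1,1,1,0,1,2,0,0,0,1,0,2,0,1,1,1,0,0,0,1,0,2,1,0,0,1,2,1,0,0,0,0,0]
Step 16: insert u at [4, 8, 21] -> counters=[0,0,1,0,2,2,0,0,3,1,1,1,1,0,1,2,0,0,0,1,0,3,0,1,1,1,0,0,0,1,0,2,1,0,0,1,2,1,0,0,0,0,0]
Step 17: insert oz at [12, 23, 37] -> counters=[0,0,1,0,2,2,0,0,3,1,1,1,2,0,1,2,0,0,0,1,0,3,0,2,1,1,0,0,0,1,0,2,1,0,0,1,2,2,0,0,0,0,0]
Query ppb: check counters[0]=0 counters[9]=1 counters[19]=1 -> no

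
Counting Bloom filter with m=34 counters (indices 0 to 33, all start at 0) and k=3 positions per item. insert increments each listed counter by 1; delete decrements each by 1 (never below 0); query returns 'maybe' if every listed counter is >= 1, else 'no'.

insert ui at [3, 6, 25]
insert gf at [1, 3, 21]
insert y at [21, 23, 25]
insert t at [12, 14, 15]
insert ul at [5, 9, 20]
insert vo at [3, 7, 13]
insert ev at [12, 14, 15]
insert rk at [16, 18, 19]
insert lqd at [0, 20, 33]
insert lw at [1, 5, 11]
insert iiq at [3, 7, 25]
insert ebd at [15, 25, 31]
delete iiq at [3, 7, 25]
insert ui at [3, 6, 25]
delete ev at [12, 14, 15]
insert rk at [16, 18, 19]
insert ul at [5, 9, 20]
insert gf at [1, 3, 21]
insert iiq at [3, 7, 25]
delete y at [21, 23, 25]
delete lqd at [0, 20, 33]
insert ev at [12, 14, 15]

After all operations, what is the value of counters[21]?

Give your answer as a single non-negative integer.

Step 1: insert ui at [3, 6, 25] -> counters=[0,0,0,1,0,0,1,0,0,0,0,0,0,0,0,0,0,0,0,0,0,0,0,0,0,1,0,0,0,0,0,0,0,0]
Step 2: insert gf at [1, 3, 21] -> counters=[0,1,0,2,0,0,1,0,0,0,0,0,0,0,0,0,0,0,0,0,0,1,0,0,0,1,0,0,0,0,0,0,0,0]
Step 3: insert y at [21, 23, 25] -> counters=[0,1,0,2,0,0,1,0,0,0,0,0,0,0,0,0,0,0,0,0,0,2,0,1,0,2,0,0,0,0,0,0,0,0]
Step 4: insert t at [12, 14, 15] -> counters=[0,1,0,2,0,0,1,0,0,0,0,0,1,0,1,1,0,0,0,0,0,2,0,1,0,2,0,0,0,0,0,0,0,0]
Step 5: insert ul at [5, 9, 20] -> counters=[0,1,0,2,0,1,1,0,0,1,0,0,1,0,1,1,0,0,0,0,1,2,0,1,0,2,0,0,0,0,0,0,0,0]
Step 6: insert vo at [3, 7, 13] -> counters=[0,1,0,3,0,1,1,1,0,1,0,0,1,1,1,1,0,0,0,0,1,2,0,1,0,2,0,0,0,0,0,0,0,0]
Step 7: insert ev at [12, 14, 15] -> counters=[0,1,0,3,0,1,1,1,0,1,0,0,2,1,2,2,0,0,0,0,1,2,0,1,0,2,0,0,0,0,0,0,0,0]
Step 8: insert rk at [16, 18, 19] -> counters=[0,1,0,3,0,1,1,1,0,1,0,0,2,1,2,2,1,0,1,1,1,2,0,1,0,2,0,0,0,0,0,0,0,0]
Step 9: insert lqd at [0, 20, 33] -> counters=[1,1,0,3,0,1,1,1,0,1,0,0,2,1,2,2,1,0,1,1,2,2,0,1,0,2,0,0,0,0,0,0,0,1]
Step 10: insert lw at [1, 5, 11] -> counters=[1,2,0,3,0,2,1,1,0,1,0,1,2,1,2,2,1,0,1,1,2,2,0,1,0,2,0,0,0,0,0,0,0,1]
Step 11: insert iiq at [3, 7, 25] -> counters=[1,2,0,4,0,2,1,2,0,1,0,1,2,1,2,2,1,0,1,1,2,2,0,1,0,3,0,0,0,0,0,0,0,1]
Step 12: insert ebd at [15, 25, 31] -> counters=[1,2,0,4,0,2,1,2,0,1,0,1,2,1,2,3,1,0,1,1,2,2,0,1,0,4,0,0,0,0,0,1,0,1]
Step 13: delete iiq at [3, 7, 25] -> counters=[1,2,0,3,0,2,1,1,0,1,0,1,2,1,2,3,1,0,1,1,2,2,0,1,0,3,0,0,0,0,0,1,0,1]
Step 14: insert ui at [3, 6, 25] -> counters=[1,2,0,4,0,2,2,1,0,1,0,1,2,1,2,3,1,0,1,1,2,2,0,1,0,4,0,0,0,0,0,1,0,1]
Step 15: delete ev at [12, 14, 15] -> counters=[1,2,0,4,0,2,2,1,0,1,0,1,1,1,1,2,1,0,1,1,2,2,0,1,0,4,0,0,0,0,0,1,0,1]
Step 16: insert rk at [16, 18, 19] -> counters=[1,2,0,4,0,2,2,1,0,1,0,1,1,1,1,2,2,0,2,2,2,2,0,1,0,4,0,0,0,0,0,1,0,1]
Step 17: insert ul at [5, 9, 20] -> counters=[1,2,0,4,0,3,2,1,0,2,0,1,1,1,1,2,2,0,2,2,3,2,0,1,0,4,0,0,0,0,0,1,0,1]
Step 18: insert gf at [1, 3, 21] -> counters=[1,3,0,5,0,3,2,1,0,2,0,1,1,1,1,2,2,0,2,2,3,3,0,1,0,4,0,0,0,0,0,1,0,1]
Step 19: insert iiq at [3, 7, 25] -> counters=[1,3,0,6,0,3,2,2,0,2,0,1,1,1,1,2,2,0,2,2,3,3,0,1,0,5,0,0,0,0,0,1,0,1]
Step 20: delete y at [21, 23, 25] -> counters=[1,3,0,6,0,3,2,2,0,2,0,1,1,1,1,2,2,0,2,2,3,2,0,0,0,4,0,0,0,0,0,1,0,1]
Step 21: delete lqd at [0, 20, 33] -> counters=[0,3,0,6,0,3,2,2,0,2,0,1,1,1,1,2,2,0,2,2,2,2,0,0,0,4,0,0,0,0,0,1,0,0]
Step 22: insert ev at [12, 14, 15] -> counters=[0,3,0,6,0,3,2,2,0,2,0,1,2,1,2,3,2,0,2,2,2,2,0,0,0,4,0,0,0,0,0,1,0,0]
Final counters=[0,3,0,6,0,3,2,2,0,2,0,1,2,1,2,3,2,0,2,2,2,2,0,0,0,4,0,0,0,0,0,1,0,0] -> counters[21]=2

Answer: 2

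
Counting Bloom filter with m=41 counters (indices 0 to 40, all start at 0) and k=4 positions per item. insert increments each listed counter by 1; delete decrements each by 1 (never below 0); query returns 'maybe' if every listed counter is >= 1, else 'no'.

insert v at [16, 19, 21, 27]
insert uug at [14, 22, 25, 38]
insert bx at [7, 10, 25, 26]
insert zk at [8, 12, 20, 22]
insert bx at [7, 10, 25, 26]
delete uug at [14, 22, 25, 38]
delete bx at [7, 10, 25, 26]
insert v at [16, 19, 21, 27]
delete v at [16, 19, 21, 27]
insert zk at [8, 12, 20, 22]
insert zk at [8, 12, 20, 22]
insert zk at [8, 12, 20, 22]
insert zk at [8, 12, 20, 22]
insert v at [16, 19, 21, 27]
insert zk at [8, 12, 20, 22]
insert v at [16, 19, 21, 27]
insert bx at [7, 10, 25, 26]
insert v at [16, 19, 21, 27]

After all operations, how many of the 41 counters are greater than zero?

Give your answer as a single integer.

Answer: 12

Derivation:
Step 1: insert v at [16, 19, 21, 27] -> counters=[0,0,0,0,0,0,0,0,0,0,0,0,0,0,0,0,1,0,0,1,0,1,0,0,0,0,0,1,0,0,0,0,0,0,0,0,0,0,0,0,0]
Step 2: insert uug at [14, 22, 25, 38] -> counters=[0,0,0,0,0,0,0,0,0,0,0,0,0,0,1,0,1,0,0,1,0,1,1,0,0,1,0,1,0,0,0,0,0,0,0,0,0,0,1,0,0]
Step 3: insert bx at [7, 10, 25, 26] -> counters=[0,0,0,0,0,0,0,1,0,0,1,0,0,0,1,0,1,0,0,1,0,1,1,0,0,2,1,1,0,0,0,0,0,0,0,0,0,0,1,0,0]
Step 4: insert zk at [8, 12, 20, 22] -> counters=[0,0,0,0,0,0,0,1,1,0,1,0,1,0,1,0,1,0,0,1,1,1,2,0,0,2,1,1,0,0,0,0,0,0,0,0,0,0,1,0,0]
Step 5: insert bx at [7, 10, 25, 26] -> counters=[0,0,0,0,0,0,0,2,1,0,2,0,1,0,1,0,1,0,0,1,1,1,2,0,0,3,2,1,0,0,0,0,0,0,0,0,0,0,1,0,0]
Step 6: delete uug at [14, 22, 25, 38] -> counters=[0,0,0,0,0,0,0,2,1,0,2,0,1,0,0,0,1,0,0,1,1,1,1,0,0,2,2,1,0,0,0,0,0,0,0,0,0,0,0,0,0]
Step 7: delete bx at [7, 10, 25, 26] -> counters=[0,0,0,0,0,0,0,1,1,0,1,0,1,0,0,0,1,0,0,1,1,1,1,0,0,1,1,1,0,0,0,0,0,0,0,0,0,0,0,0,0]
Step 8: insert v at [16, 19, 21, 27] -> counters=[0,0,0,0,0,0,0,1,1,0,1,0,1,0,0,0,2,0,0,2,1,2,1,0,0,1,1,2,0,0,0,0,0,0,0,0,0,0,0,0,0]
Step 9: delete v at [16, 19, 21, 27] -> counters=[0,0,0,0,0,0,0,1,1,0,1,0,1,0,0,0,1,0,0,1,1,1,1,0,0,1,1,1,0,0,0,0,0,0,0,0,0,0,0,0,0]
Step 10: insert zk at [8, 12, 20, 22] -> counters=[0,0,0,0,0,0,0,1,2,0,1,0,2,0,0,0,1,0,0,1,2,1,2,0,0,1,1,1,0,0,0,0,0,0,0,0,0,0,0,0,0]
Step 11: insert zk at [8, 12, 20, 22] -> counters=[0,0,0,0,0,0,0,1,3,0,1,0,3,0,0,0,1,0,0,1,3,1,3,0,0,1,1,1,0,0,0,0,0,0,0,0,0,0,0,0,0]
Step 12: insert zk at [8, 12, 20, 22] -> counters=[0,0,0,0,0,0,0,1,4,0,1,0,4,0,0,0,1,0,0,1,4,1,4,0,0,1,1,1,0,0,0,0,0,0,0,0,0,0,0,0,0]
Step 13: insert zk at [8, 12, 20, 22] -> counters=[0,0,0,0,0,0,0,1,5,0,1,0,5,0,0,0,1,0,0,1,5,1,5,0,0,1,1,1,0,0,0,0,0,0,0,0,0,0,0,0,0]
Step 14: insert v at [16, 19, 21, 27] -> counters=[0,0,0,0,0,0,0,1,5,0,1,0,5,0,0,0,2,0,0,2,5,2,5,0,0,1,1,2,0,0,0,0,0,0,0,0,0,0,0,0,0]
Step 15: insert zk at [8, 12, 20, 22] -> counters=[0,0,0,0,0,0,0,1,6,0,1,0,6,0,0,0,2,0,0,2,6,2,6,0,0,1,1,2,0,0,0,0,0,0,0,0,0,0,0,0,0]
Step 16: insert v at [16, 19, 21, 27] -> counters=[0,0,0,0,0,0,0,1,6,0,1,0,6,0,0,0,3,0,0,3,6,3,6,0,0,1,1,3,0,0,0,0,0,0,0,0,0,0,0,0,0]
Step 17: insert bx at [7, 10, 25, 26] -> counters=[0,0,0,0,0,0,0,2,6,0,2,0,6,0,0,0,3,0,0,3,6,3,6,0,0,2,2,3,0,0,0,0,0,0,0,0,0,0,0,0,0]
Step 18: insert v at [16, 19, 21, 27] -> counters=[0,0,0,0,0,0,0,2,6,0,2,0,6,0,0,0,4,0,0,4,6,4,6,0,0,2,2,4,0,0,0,0,0,0,0,0,0,0,0,0,0]
Final counters=[0,0,0,0,0,0,0,2,6,0,2,0,6,0,0,0,4,0,0,4,6,4,6,0,0,2,2,4,0,0,0,0,0,0,0,0,0,0,0,0,0] -> 12 nonzero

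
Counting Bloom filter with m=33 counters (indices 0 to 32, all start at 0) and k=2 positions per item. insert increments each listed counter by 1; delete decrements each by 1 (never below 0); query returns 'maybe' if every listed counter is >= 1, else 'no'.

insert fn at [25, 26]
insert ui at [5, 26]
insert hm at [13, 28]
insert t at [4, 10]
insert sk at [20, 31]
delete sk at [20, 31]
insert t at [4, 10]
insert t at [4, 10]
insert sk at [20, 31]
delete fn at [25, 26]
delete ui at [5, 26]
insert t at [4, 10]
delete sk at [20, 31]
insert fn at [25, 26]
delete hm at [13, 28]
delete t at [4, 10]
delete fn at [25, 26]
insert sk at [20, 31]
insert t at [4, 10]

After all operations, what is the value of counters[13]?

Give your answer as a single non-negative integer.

Step 1: insert fn at [25, 26] -> counters=[0,0,0,0,0,0,0,0,0,0,0,0,0,0,0,0,0,0,0,0,0,0,0,0,0,1,1,0,0,0,0,0,0]
Step 2: insert ui at [5, 26] -> counters=[0,0,0,0,0,1,0,0,0,0,0,0,0,0,0,0,0,0,0,0,0,0,0,0,0,1,2,0,0,0,0,0,0]
Step 3: insert hm at [13, 28] -> counters=[0,0,0,0,0,1,0,0,0,0,0,0,0,1,0,0,0,0,0,0,0,0,0,0,0,1,2,0,1,0,0,0,0]
Step 4: insert t at [4, 10] -> counters=[0,0,0,0,1,1,0,0,0,0,1,0,0,1,0,0,0,0,0,0,0,0,0,0,0,1,2,0,1,0,0,0,0]
Step 5: insert sk at [20, 31] -> counters=[0,0,0,0,1,1,0,0,0,0,1,0,0,1,0,0,0,0,0,0,1,0,0,0,0,1,2,0,1,0,0,1,0]
Step 6: delete sk at [20, 31] -> counters=[0,0,0,0,1,1,0,0,0,0,1,0,0,1,0,0,0,0,0,0,0,0,0,0,0,1,2,0,1,0,0,0,0]
Step 7: insert t at [4, 10] -> counters=[0,0,0,0,2,1,0,0,0,0,2,0,0,1,0,0,0,0,0,0,0,0,0,0,0,1,2,0,1,0,0,0,0]
Step 8: insert t at [4, 10] -> counters=[0,0,0,0,3,1,0,0,0,0,3,0,0,1,0,0,0,0,0,0,0,0,0,0,0,1,2,0,1,0,0,0,0]
Step 9: insert sk at [20, 31] -> counters=[0,0,0,0,3,1,0,0,0,0,3,0,0,1,0,0,0,0,0,0,1,0,0,0,0,1,2,0,1,0,0,1,0]
Step 10: delete fn at [25, 26] -> counters=[0,0,0,0,3,1,0,0,0,0,3,0,0,1,0,0,0,0,0,0,1,0,0,0,0,0,1,0,1,0,0,1,0]
Step 11: delete ui at [5, 26] -> counters=[0,0,0,0,3,0,0,0,0,0,3,0,0,1,0,0,0,0,0,0,1,0,0,0,0,0,0,0,1,0,0,1,0]
Step 12: insert t at [4, 10] -> counters=[0,0,0,0,4,0,0,0,0,0,4,0,0,1,0,0,0,0,0,0,1,0,0,0,0,0,0,0,1,0,0,1,0]
Step 13: delete sk at [20, 31] -> counters=[0,0,0,0,4,0,0,0,0,0,4,0,0,1,0,0,0,0,0,0,0,0,0,0,0,0,0,0,1,0,0,0,0]
Step 14: insert fn at [25, 26] -> counters=[0,0,0,0,4,0,0,0,0,0,4,0,0,1,0,0,0,0,0,0,0,0,0,0,0,1,1,0,1,0,0,0,0]
Step 15: delete hm at [13, 28] -> counters=[0,0,0,0,4,0,0,0,0,0,4,0,0,0,0,0,0,0,0,0,0,0,0,0,0,1,1,0,0,0,0,0,0]
Step 16: delete t at [4, 10] -> counters=[0,0,0,0,3,0,0,0,0,0,3,0,0,0,0,0,0,0,0,0,0,0,0,0,0,1,1,0,0,0,0,0,0]
Step 17: delete fn at [25, 26] -> counters=[0,0,0,0,3,0,0,0,0,0,3,0,0,0,0,0,0,0,0,0,0,0,0,0,0,0,0,0,0,0,0,0,0]
Step 18: insert sk at [20, 31] -> counters=[0,0,0,0,3,0,0,0,0,0,3,0,0,0,0,0,0,0,0,0,1,0,0,0,0,0,0,0,0,0,0,1,0]
Step 19: insert t at [4, 10] -> counters=[0,0,0,0,4,0,0,0,0,0,4,0,0,0,0,0,0,0,0,0,1,0,0,0,0,0,0,0,0,0,0,1,0]
Final counters=[0,0,0,0,4,0,0,0,0,0,4,0,0,0,0,0,0,0,0,0,1,0,0,0,0,0,0,0,0,0,0,1,0] -> counters[13]=0

Answer: 0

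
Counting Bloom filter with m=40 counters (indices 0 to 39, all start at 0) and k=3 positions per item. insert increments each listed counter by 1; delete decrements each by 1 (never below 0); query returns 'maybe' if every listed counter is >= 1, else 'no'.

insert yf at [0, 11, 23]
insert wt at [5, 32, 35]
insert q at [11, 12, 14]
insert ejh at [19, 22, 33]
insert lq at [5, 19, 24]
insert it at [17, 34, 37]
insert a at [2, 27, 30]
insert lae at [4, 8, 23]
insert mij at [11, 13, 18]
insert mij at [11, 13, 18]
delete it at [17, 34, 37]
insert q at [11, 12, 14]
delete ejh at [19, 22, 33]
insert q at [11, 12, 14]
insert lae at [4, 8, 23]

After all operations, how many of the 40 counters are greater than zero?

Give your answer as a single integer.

Step 1: insert yf at [0, 11, 23] -> counters=[1,0,0,0,0,0,0,0,0,0,0,1,0,0,0,0,0,0,0,0,0,0,0,1,0,0,0,0,0,0,0,0,0,0,0,0,0,0,0,0]
Step 2: insert wt at [5, 32, 35] -> counters=[1,0,0,0,0,1,0,0,0,0,0,1,0,0,0,0,0,0,0,0,0,0,0,1,0,0,0,0,0,0,0,0,1,0,0,1,0,0,0,0]
Step 3: insert q at [11, 12, 14] -> counters=[1,0,0,0,0,1,0,0,0,0,0,2,1,0,1,0,0,0,0,0,0,0,0,1,0,0,0,0,0,0,0,0,1,0,0,1,0,0,0,0]
Step 4: insert ejh at [19, 22, 33] -> counters=[1,0,0,0,0,1,0,0,0,0,0,2,1,0,1,0,0,0,0,1,0,0,1,1,0,0,0,0,0,0,0,0,1,1,0,1,0,0,0,0]
Step 5: insert lq at [5, 19, 24] -> counters=[1,0,0,0,0,2,0,0,0,0,0,2,1,0,1,0,0,0,0,2,0,0,1,1,1,0,0,0,0,0,0,0,1,1,0,1,0,0,0,0]
Step 6: insert it at [17, 34, 37] -> counters=[1,0,0,0,0,2,0,0,0,0,0,2,1,0,1,0,0,1,0,2,0,0,1,1,1,0,0,0,0,0,0,0,1,1,1,1,0,1,0,0]
Step 7: insert a at [2, 27, 30] -> counters=[1,0,1,0,0,2,0,0,0,0,0,2,1,0,1,0,0,1,0,2,0,0,1,1,1,0,0,1,0,0,1,0,1,1,1,1,0,1,0,0]
Step 8: insert lae at [4, 8, 23] -> counters=[1,0,1,0,1,2,0,0,1,0,0,2,1,0,1,0,0,1,0,2,0,0,1,2,1,0,0,1,0,0,1,0,1,1,1,1,0,1,0,0]
Step 9: insert mij at [11, 13, 18] -> counters=[1,0,1,0,1,2,0,0,1,0,0,3,1,1,1,0,0,1,1,2,0,0,1,2,1,0,0,1,0,0,1,0,1,1,1,1,0,1,0,0]
Step 10: insert mij at [11, 13, 18] -> counters=[1,0,1,0,1,2,0,0,1,0,0,4,1,2,1,0,0,1,2,2,0,0,1,2,1,0,0,1,0,0,1,0,1,1,1,1,0,1,0,0]
Step 11: delete it at [17, 34, 37] -> counters=[1,0,1,0,1,2,0,0,1,0,0,4,1,2,1,0,0,0,2,2,0,0,1,2,1,0,0,1,0,0,1,0,1,1,0,1,0,0,0,0]
Step 12: insert q at [11, 12, 14] -> counters=[1,0,1,0,1,2,0,0,1,0,0,5,2,2,2,0,0,0,2,2,0,0,1,2,1,0,0,1,0,0,1,0,1,1,0,1,0,0,0,0]
Step 13: delete ejh at [19, 22, 33] -> counters=[1,0,1,0,1,2,0,0,1,0,0,5,2,2,2,0,0,0,2,1,0,0,0,2,1,0,0,1,0,0,1,0,1,0,0,1,0,0,0,0]
Step 14: insert q at [11, 12, 14] -> counters=[1,0,1,0,1,2,0,0,1,0,0,6,3,2,3,0,0,0,2,1,0,0,0,2,1,0,0,1,0,0,1,0,1,0,0,1,0,0,0,0]
Step 15: insert lae at [4, 8, 23] -> counters=[1,0,1,0,2,2,0,0,2,0,0,6,3,2,3,0,0,0,2,1,0,0,0,3,1,0,0,1,0,0,1,0,1,0,0,1,0,0,0,0]
Final counters=[1,0,1,0,2,2,0,0,2,0,0,6,3,2,3,0,0,0,2,1,0,0,0,3,1,0,0,1,0,0,1,0,1,0,0,1,0,0,0,0] -> 17 nonzero

Answer: 17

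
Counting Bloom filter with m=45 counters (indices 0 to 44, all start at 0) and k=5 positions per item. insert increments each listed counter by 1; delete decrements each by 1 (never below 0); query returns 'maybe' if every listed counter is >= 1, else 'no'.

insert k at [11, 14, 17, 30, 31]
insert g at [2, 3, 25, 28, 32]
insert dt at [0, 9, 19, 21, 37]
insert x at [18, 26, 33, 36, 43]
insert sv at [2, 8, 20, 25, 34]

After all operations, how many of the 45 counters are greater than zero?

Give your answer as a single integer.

Step 1: insert k at [11, 14, 17, 30, 31] -> counters=[0,0,0,0,0,0,0,0,0,0,0,1,0,0,1,0,0,1,0,0,0,0,0,0,0,0,0,0,0,0,1,1,0,0,0,0,0,0,0,0,0,0,0,0,0]
Step 2: insert g at [2, 3, 25, 28, 32] -> counters=[0,0,1,1,0,0,0,0,0,0,0,1,0,0,1,0,0,1,0,0,0,0,0,0,0,1,0,0,1,0,1,1,1,0,0,0,0,0,0,0,0,0,0,0,0]
Step 3: insert dt at [0, 9, 19, 21, 37] -> counters=[1,0,1,1,0,0,0,0,0,1,0,1,0,0,1,0,0,1,0,1,0,1,0,0,0,1,0,0,1,0,1,1,1,0,0,0,0,1,0,0,0,0,0,0,0]
Step 4: insert x at [18, 26, 33, 36, 43] -> counters=[1,0,1,1,0,0,0,0,0,1,0,1,0,0,1,0,0,1,1,1,0,1,0,0,0,1,1,0,1,0,1,1,1,1,0,0,1,1,0,0,0,0,0,1,0]
Step 5: insert sv at [2, 8, 20, 25, 34] -> counters=[1,0,2,1,0,0,0,0,1,1,0,1,0,0,1,0,0,1,1,1,1,1,0,0,0,2,1,0,1,0,1,1,1,1,1,0,1,1,0,0,0,0,0,1,0]
Final counters=[1,0,2,1,0,0,0,0,1,1,0,1,0,0,1,0,0,1,1,1,1,1,0,0,0,2,1,0,1,0,1,1,1,1,1,0,1,1,0,0,0,0,0,1,0] -> 23 nonzero

Answer: 23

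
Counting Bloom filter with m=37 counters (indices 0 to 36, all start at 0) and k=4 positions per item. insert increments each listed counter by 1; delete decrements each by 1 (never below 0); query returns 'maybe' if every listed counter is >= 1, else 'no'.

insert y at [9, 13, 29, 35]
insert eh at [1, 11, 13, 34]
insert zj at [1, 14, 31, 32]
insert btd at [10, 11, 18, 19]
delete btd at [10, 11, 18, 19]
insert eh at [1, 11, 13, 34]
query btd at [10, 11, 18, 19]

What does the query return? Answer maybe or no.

Step 1: insert y at [9, 13, 29, 35] -> counters=[0,0,0,0,0,0,0,0,0,1,0,0,0,1,0,0,0,0,0,0,0,0,0,0,0,0,0,0,0,1,0,0,0,0,0,1,0]
Step 2: insert eh at [1, 11, 13, 34] -> counters=[0,1,0,0,0,0,0,0,0,1,0,1,0,2,0,0,0,0,0,0,0,0,0,0,0,0,0,0,0,1,0,0,0,0,1,1,0]
Step 3: insert zj at [1, 14, 31, 32] -> counters=[0,2,0,0,0,0,0,0,0,1,0,1,0,2,1,0,0,0,0,0,0,0,0,0,0,0,0,0,0,1,0,1,1,0,1,1,0]
Step 4: insert btd at [10, 11, 18, 19] -> counters=[0,2,0,0,0,0,0,0,0,1,1,2,0,2,1,0,0,0,1,1,0,0,0,0,0,0,0,0,0,1,0,1,1,0,1,1,0]
Step 5: delete btd at [10, 11, 18, 19] -> counters=[0,2,0,0,0,0,0,0,0,1,0,1,0,2,1,0,0,0,0,0,0,0,0,0,0,0,0,0,0,1,0,1,1,0,1,1,0]
Step 6: insert eh at [1, 11, 13, 34] -> counters=[0,3,0,0,0,0,0,0,0,1,0,2,0,3,1,0,0,0,0,0,0,0,0,0,0,0,0,0,0,1,0,1,1,0,2,1,0]
Query btd: check counters[10]=0 counters[11]=2 counters[18]=0 counters[19]=0 -> no

Answer: no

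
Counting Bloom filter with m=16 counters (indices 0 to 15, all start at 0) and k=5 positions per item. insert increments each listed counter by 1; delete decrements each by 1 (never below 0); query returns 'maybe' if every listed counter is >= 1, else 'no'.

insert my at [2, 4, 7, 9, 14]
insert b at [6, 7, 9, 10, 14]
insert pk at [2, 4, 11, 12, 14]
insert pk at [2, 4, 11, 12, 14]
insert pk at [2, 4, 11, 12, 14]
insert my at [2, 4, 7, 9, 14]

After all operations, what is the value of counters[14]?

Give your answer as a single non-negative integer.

Step 1: insert my at [2, 4, 7, 9, 14] -> counters=[0,0,1,0,1,0,0,1,0,1,0,0,0,0,1,0]
Step 2: insert b at [6, 7, 9, 10, 14] -> counters=[0,0,1,0,1,0,1,2,0,2,1,0,0,0,2,0]
Step 3: insert pk at [2, 4, 11, 12, 14] -> counters=[0,0,2,0,2,0,1,2,0,2,1,1,1,0,3,0]
Step 4: insert pk at [2, 4, 11, 12, 14] -> counters=[0,0,3,0,3,0,1,2,0,2,1,2,2,0,4,0]
Step 5: insert pk at [2, 4, 11, 12, 14] -> counters=[0,0,4,0,4,0,1,2,0,2,1,3,3,0,5,0]
Step 6: insert my at [2, 4, 7, 9, 14] -> counters=[0,0,5,0,5,0,1,3,0,3,1,3,3,0,6,0]
Final counters=[0,0,5,0,5,0,1,3,0,3,1,3,3,0,6,0] -> counters[14]=6

Answer: 6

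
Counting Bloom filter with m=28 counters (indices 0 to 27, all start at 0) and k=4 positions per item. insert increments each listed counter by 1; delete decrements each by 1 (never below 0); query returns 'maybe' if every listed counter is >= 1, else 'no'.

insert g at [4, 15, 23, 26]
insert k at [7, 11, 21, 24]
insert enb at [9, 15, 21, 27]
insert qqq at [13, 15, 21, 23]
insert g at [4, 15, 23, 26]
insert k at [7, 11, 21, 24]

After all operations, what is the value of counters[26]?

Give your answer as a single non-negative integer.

Answer: 2

Derivation:
Step 1: insert g at [4, 15, 23, 26] -> counters=[0,0,0,0,1,0,0,0,0,0,0,0,0,0,0,1,0,0,0,0,0,0,0,1,0,0,1,0]
Step 2: insert k at [7, 11, 21, 24] -> counters=[0,0,0,0,1,0,0,1,0,0,0,1,0,0,0,1,0,0,0,0,0,1,0,1,1,0,1,0]
Step 3: insert enb at [9, 15, 21, 27] -> counters=[0,0,0,0,1,0,0,1,0,1,0,1,0,0,0,2,0,0,0,0,0,2,0,1,1,0,1,1]
Step 4: insert qqq at [13, 15, 21, 23] -> counters=[0,0,0,0,1,0,0,1,0,1,0,1,0,1,0,3,0,0,0,0,0,3,0,2,1,0,1,1]
Step 5: insert g at [4, 15, 23, 26] -> counters=[0,0,0,0,2,0,0,1,0,1,0,1,0,1,0,4,0,0,0,0,0,3,0,3,1,0,2,1]
Step 6: insert k at [7, 11, 21, 24] -> counters=[0,0,0,0,2,0,0,2,0,1,0,2,0,1,0,4,0,0,0,0,0,4,0,3,2,0,2,1]
Final counters=[0,0,0,0,2,0,0,2,0,1,0,2,0,1,0,4,0,0,0,0,0,4,0,3,2,0,2,1] -> counters[26]=2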